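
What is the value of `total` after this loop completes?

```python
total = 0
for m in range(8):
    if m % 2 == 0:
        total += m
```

Sum of even numbers 0 to 7
`total` takes the values: 0 → 2 → 6 → 12

Answer: 12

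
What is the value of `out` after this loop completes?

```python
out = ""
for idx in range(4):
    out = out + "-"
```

Repeat '-' 4 times
`out` takes the values: "" → "-" → "--" → "---" → "----"

Answer: "----"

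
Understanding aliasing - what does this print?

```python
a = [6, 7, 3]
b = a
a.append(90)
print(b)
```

Key concept: basic list aliasing.
Step by step:
`a = [6, 7, 3]` → a = [6, 7, 3]
`b = a` → b = [6, 7, 3] (same object as a)
`a.append(90)` → a = [6, 7, 3, 90] (same object as b); b = [6, 7, 3, 90] (same object as a)
`print(b)` → prints [6, 7, 3, 90]

Answer: [6, 7, 3, 90]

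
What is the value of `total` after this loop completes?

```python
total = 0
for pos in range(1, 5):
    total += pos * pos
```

Sum of squares 1² to 4² = 30
`total` takes the values: 0 → 1 → 5 → 14 → 30

Answer: 30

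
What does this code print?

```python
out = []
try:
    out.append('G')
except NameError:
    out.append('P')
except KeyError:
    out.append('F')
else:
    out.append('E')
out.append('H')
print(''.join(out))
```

Execution trace: 'G' (try body, no exception) → 'E' (else) → 'H' (after the try/except). Output: GEH

Answer: GEH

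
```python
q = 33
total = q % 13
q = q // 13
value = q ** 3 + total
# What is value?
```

Trace:
`q = 33` → q = 33
`total = q % 13` → total = 7
`q = q // 13` → q = 2
`value = q ** 3 + total` → value = 15
So value = 15

Answer: 15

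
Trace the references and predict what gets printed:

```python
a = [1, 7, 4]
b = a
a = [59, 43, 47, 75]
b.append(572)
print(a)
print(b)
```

Key concept: rebinding vs mutation: a is rebound to a new list, b still points at the original.
Step by step:
`a = [1, 7, 4]` → a = [1, 7, 4]
`b = a` → b = [1, 7, 4] (same object as a)
`a = [59, 43, 47, 75]` → a = [59, 43, 47, 75]
`b.append(572)` → b = [1, 7, 4, 572]
`print(a)` → prints [59, 43, 47, 75]
`print(b)` → prints [1, 7, 4, 572]

Answer:
[59, 43, 47, 75]
[1, 7, 4, 572]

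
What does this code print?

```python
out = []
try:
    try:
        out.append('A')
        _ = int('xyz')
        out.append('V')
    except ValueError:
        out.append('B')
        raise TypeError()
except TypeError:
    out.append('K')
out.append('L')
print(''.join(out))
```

Execution trace: 'A' (inner try body) → 'B' (inner except ValueError) → 'K' (outer except TypeError) → 'L' (after the try/except). Output: ABKL

Answer: ABKL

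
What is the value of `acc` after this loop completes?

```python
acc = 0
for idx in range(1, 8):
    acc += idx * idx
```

Sum of squares 1² to 7² = 140
`acc` takes the values: 0 → 1 → 5 → 14 → 30 → 55 → 91 → 140

Answer: 140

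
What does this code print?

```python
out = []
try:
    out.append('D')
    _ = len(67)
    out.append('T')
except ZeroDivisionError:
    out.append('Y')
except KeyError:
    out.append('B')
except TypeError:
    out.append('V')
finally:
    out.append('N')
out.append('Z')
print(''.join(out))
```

Execution trace: 'D' (try body) → 'V' (except TypeError) → 'N' (finally) → 'Z' (after the try/except). Output: DVNZ

Answer: DVNZ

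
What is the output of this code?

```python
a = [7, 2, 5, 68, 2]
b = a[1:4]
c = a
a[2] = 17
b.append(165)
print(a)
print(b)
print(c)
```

Key concept: slice vs alias.
Step by step:
`a = [7, 2, 5, 68, 2]` → a = [7, 2, 5, 68, 2]
`b = a[1:4]` → b = [2, 5, 68]
`c = a` → c = [7, 2, 5, 68, 2] (same object as a)
`a[2] = 17` → a = [7, 2, 17, 68, 2] (same object as c); c = [7, 2, 17, 68, 2] (same object as a)
`b.append(165)` → b = [2, 5, 68, 165]
`print(a)` → prints [7, 2, 17, 68, 2]
`print(b)` → prints [2, 5, 68, 165]
`print(c)` → prints [7, 2, 17, 68, 2]

Answer:
[7, 2, 17, 68, 2]
[2, 5, 68, 165]
[7, 2, 17, 68, 2]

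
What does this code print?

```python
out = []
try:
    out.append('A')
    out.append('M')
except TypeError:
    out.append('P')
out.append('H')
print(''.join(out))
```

Execution trace: 'A' (try body) → 'M' (try body, no exception) → 'H' (after the try/except). Output: AMH

Answer: AMH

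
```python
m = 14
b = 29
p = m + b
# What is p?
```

Trace:
`m = 14` → m = 14
`b = 29` → b = 29
`p = m + b` → p = 43
So p = 43

Answer: 43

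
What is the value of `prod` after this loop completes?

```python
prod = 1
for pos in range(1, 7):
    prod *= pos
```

6! = 720
`prod` takes the values: 1 → 2 → 6 → 24 → 120 → 720

Answer: 720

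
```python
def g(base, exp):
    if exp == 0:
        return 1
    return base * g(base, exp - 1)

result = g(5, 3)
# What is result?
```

g(5, 3) = 5 * 5 * 5 = 125

Answer: 125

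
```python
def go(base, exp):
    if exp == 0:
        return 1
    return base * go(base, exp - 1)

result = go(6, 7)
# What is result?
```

go(6, 7) = 6 * 6 * 6 * 6 * 6 * 6 * 6 = 279936

Answer: 279936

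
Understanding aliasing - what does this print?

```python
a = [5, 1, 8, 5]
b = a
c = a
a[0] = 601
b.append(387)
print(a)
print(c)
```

Key concept: multiple aliases.
Step by step:
`a = [5, 1, 8, 5]` → a = [5, 1, 8, 5]
`b = a` → b = [5, 1, 8, 5] (same object as a)
`c = a` → c = [5, 1, 8, 5] (same object as a, b)
`a[0] = 601` → a = [601, 1, 8, 5] (same object as b, c); b = [601, 1, 8, 5] (same object as a, c); c = [601, 1, 8, 5] (same object as a, b)
`b.append(387)` → a = [601, 1, 8, 5, 387] (same object as b, c); b = [601, 1, 8, 5, 387] (same object as a, c); c = [601, 1, 8, 5, 387] (same object as a, b)
`print(a)` → prints [601, 1, 8, 5, 387]
`print(c)` → prints [601, 1, 8, 5, 387]

Answer:
[601, 1, 8, 5, 387]
[601, 1, 8, 5, 387]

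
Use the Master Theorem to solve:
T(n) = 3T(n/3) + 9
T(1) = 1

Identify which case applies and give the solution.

a=3, b=3, f(n)=9. log_3(3) = 1. Since c=0 < 1, Case 1 applies: T(n) = Θ(n^log_b(a)) = O(n).

Answer: O(n) - Case 1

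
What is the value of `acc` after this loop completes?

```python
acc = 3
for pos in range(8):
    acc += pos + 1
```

Start at 3, add 1 to 8 = 39
`acc` takes the values: 3 → 4 → 6 → 9 → 13 → 18 → 24 → 31 → 39

Answer: 39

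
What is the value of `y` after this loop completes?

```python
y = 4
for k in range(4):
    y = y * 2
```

Multiply by 2, 4 times: 4 * 2^4 = 64
`y` takes the values: 4 → 8 → 16 → 32 → 64

Answer: 64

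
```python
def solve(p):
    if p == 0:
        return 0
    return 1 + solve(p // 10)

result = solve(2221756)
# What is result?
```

Count of digits of 2221756: 7

Answer: 7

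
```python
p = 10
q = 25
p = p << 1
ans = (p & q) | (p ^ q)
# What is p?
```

Trace:
`p = 10` → p = 10
`q = 25` → q = 25
`p = p << 1` → p = 20
`ans = (p & q) | (p ^ q)` → ans = 29
So p = 20

Answer: 20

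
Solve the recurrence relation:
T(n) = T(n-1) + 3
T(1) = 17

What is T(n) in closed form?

Unrolling: T(n) = T(1) + 3·(n-1) = 17 + 3(n-1) = 3n + 14.

Answer: T(n) = 3n + 14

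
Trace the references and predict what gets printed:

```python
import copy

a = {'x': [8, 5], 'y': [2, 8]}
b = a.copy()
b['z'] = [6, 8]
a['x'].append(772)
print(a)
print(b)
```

Key concept: shallow copy of dict with mutable values.
Step by step:
`a = {'x': [8, 5], 'y': [2, 8]}` → a = {'x': [8, 5], 'y': [2, 8]}
`b = a.copy()` → b = {'x': [8, 5], 'y': [2, 8]}
`b['z'] = [6, 8]` → b = {'x': [8, 5], 'y': [2, 8], 'z': [6, 8]}
`a['x'].append(772)` → a = {'x': [8, 5, 772], 'y': [2, 8]}; b = {'x': [8, 5, 772], 'y': [2, 8], 'z': [6, 8]}
`print(a)` → prints {'x': [8, 5, 772], 'y': [2, 8]}
`print(b)` → prints {'x': [8, 5, 772], 'y': [2, 8], 'z': [6, 8]}

Answer:
{'x': [8, 5, 772], 'y': [2, 8]}
{'x': [8, 5, 772], 'y': [2, 8], 'z': [6, 8]}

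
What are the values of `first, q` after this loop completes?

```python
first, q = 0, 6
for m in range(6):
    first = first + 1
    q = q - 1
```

first goes 0→6, q goes 6→0
`first, q` takes the values: (0, 6) → (1, 6) → (1, 5) → (2, 5) → (2, 4) → (3, 4) → (3, 3) → (4, 3) → (4, 2) → (5, 2) → (5, 1) → (6, 1) → (6, 0)

Answer: 6, 0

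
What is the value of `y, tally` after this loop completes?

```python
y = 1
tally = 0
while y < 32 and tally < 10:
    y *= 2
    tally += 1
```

Double until >= 32 or 10 iterations
`y, tally` takes the values: (1, 0) → (2, 0) → (2, 1) → (4, 1) → (4, 2) → (8, 2) → (8, 3) → (16, 3) → (16, 4) → (32, 4) → (32, 5)

Answer: 32, 5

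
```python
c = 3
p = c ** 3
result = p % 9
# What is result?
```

Trace:
`c = 3` → c = 3
`p = c ** 3` → p = 27
`result = p % 9` → result = 0
So result = 0

Answer: 0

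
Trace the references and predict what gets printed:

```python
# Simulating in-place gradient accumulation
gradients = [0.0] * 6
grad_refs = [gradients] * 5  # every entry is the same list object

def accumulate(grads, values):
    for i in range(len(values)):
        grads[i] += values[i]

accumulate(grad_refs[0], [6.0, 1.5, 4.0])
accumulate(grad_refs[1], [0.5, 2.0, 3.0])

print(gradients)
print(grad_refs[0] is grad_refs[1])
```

Key concept: gradient accumulation aliasing.
Step by step:
`gradients = [0.0] * 6` → gradients = [0.0, 0.0, 0.0, 0.0, 0.0, 0.0]
`grad_refs = [gradients] * 5` → grad_refs = [[0.0, 0.0, 0.0, 0.0, 0.0, 0.0], [0.0, 0.0, 0.0, 0.0, 0.0, 0.0], [0.0, 0.0, 0.0, 0.0, 0.0, 0.0], [0.0, 0.0, 0.0, 0.0, 0.0, 0.0], [0.0, 0.0, 0.0, 0.0, 0.0, 0.0]]
`accumulate(grad_refs[0], [6.0, 1.5, 4.0])` → gradients = [6.0, 1.5, 4.0, 0.0, 0.0, 0.0]; grad_refs = [[6.0, 1.5, 4.0, 0.0, 0.0, 0.0], [6.0, 1.5, 4.0, 0.0, 0.0, 0.0], [6.0, 1.5, 4.0, 0.0, 0.0, 0.0], [6.0, 1.5, 4.0, 0.0, 0.0, 0.0], [6.0, 1.5, 4.0, 0.0, 0.0, 0.0]]
`accumulate(grad_refs[1], [0.5, 2.0, 3.0])` → gradients = [6.5, 3.5, 7.0, 0.0, 0.0, 0.0]; grad_refs = [[6.5, 3.5, 7.0, 0.0, 0.0, 0.0], [6.5, 3.5, 7.0, 0.0, 0.0, 0.0], [6.5, 3.5, 7.0, 0.0, 0.0, 0.0], [6.5, 3.5, 7.0, 0.0, 0.0, 0.0], [6.5, 3.5, 7.0, 0.0, 0.0, 0.0]]
`print(gradients)` → prints [6.5, 3.5, 7.0, 0.0, 0.0, 0.0]
`print(grad_refs[0] is grad_refs[1])` → prints True

Answer:
[6.5, 3.5, 7.0, 0.0, 0.0, 0.0]
True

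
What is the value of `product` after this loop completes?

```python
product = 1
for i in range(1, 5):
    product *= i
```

4! = 24
`product` takes the values: 1 → 2 → 6 → 24

Answer: 24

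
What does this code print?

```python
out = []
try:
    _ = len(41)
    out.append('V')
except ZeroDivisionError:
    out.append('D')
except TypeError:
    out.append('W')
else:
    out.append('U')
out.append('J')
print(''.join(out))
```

Execution trace: 'W' (except TypeError) → 'J' (after the try/except). Output: WJ

Answer: WJ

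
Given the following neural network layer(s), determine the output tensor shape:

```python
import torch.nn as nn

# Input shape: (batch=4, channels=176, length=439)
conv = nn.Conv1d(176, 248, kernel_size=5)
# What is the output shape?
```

Input: (4, 176, 439) -> Output: (4, 248, 435)

Answer: (4, 248, 435)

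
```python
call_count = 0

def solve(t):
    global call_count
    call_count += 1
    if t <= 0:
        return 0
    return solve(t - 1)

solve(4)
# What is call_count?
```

Linear recursion stepping by 1: 5 calls from t=4 down to ≤0.

Answer: 5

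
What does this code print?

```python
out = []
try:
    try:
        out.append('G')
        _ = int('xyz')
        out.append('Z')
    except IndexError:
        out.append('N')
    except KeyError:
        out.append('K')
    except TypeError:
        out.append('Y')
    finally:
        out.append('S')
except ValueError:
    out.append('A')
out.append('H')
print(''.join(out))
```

Execution trace: 'G' (try body) → 'S' (finally) → 'A' (outer except ValueError) → 'H' (after the try/except). Output: GSAH

Answer: GSAH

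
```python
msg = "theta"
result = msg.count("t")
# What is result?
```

Trace:
`msg = "theta"` → msg = 'theta'
`result = msg.count("t")` → result = 2
So result = 2

Answer: 2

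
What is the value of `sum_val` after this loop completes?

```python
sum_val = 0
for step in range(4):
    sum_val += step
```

Sum of 0 to 3 = 6
`sum_val` takes the values: 0 → 1 → 3 → 6

Answer: 6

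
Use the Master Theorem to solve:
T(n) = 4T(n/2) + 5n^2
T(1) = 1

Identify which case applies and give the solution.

a=4, b=2, f(n)=5n^2. log_2(4) = 2. Since c=2 = 2, Case 2 applies: T(n) = Θ(n^log_b(a) · log n) = O(n^2 log n).

Answer: O(n^2 log n) - Case 2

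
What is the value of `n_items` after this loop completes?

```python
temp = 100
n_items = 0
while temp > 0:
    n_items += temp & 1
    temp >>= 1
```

Count set bits in 100 (binary: 0b1100100)
`n_items` takes the values: 0 → 1 → 2 → 3

Answer: 3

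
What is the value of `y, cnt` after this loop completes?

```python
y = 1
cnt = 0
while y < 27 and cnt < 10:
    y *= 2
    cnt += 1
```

Double until >= 27 or 10 iterations
`y, cnt` takes the values: (1, 0) → (2, 0) → (2, 1) → (4, 1) → (4, 2) → (8, 2) → (8, 3) → (16, 3) → (16, 4) → (32, 4) → (32, 5)

Answer: 32, 5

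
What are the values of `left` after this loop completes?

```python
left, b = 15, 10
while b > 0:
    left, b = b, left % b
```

GCD of 15 and 10
`left` takes the values: 15 → 10 → 5

Answer: 5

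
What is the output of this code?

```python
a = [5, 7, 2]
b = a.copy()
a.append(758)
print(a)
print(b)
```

Key concept: list.copy() creates independent copy.
Step by step:
`a = [5, 7, 2]` → a = [5, 7, 2]
`b = a.copy()` → b = [5, 7, 2]
`a.append(758)` → a = [5, 7, 2, 758]
`print(a)` → prints [5, 7, 2, 758]
`print(b)` → prints [5, 7, 2]

Answer:
[5, 7, 2, 758]
[5, 7, 2]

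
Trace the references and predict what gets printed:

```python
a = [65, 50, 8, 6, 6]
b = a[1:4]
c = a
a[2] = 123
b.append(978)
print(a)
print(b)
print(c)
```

Key concept: slice vs alias.
Step by step:
`a = [65, 50, 8, 6, 6]` → a = [65, 50, 8, 6, 6]
`b = a[1:4]` → b = [50, 8, 6]
`c = a` → c = [65, 50, 8, 6, 6] (same object as a)
`a[2] = 123` → a = [65, 50, 123, 6, 6] (same object as c); c = [65, 50, 123, 6, 6] (same object as a)
`b.append(978)` → b = [50, 8, 6, 978]
`print(a)` → prints [65, 50, 123, 6, 6]
`print(b)` → prints [50, 8, 6, 978]
`print(c)` → prints [65, 50, 123, 6, 6]

Answer:
[65, 50, 123, 6, 6]
[50, 8, 6, 978]
[65, 50, 123, 6, 6]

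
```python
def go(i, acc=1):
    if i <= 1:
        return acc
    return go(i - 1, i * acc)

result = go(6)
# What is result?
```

Accumulator trace (n, acc): (6, 1) -> (5, 6) -> (4, 30) -> (3, 120) -> (2, 360) -> (1, 720) -> return 720

Answer: 720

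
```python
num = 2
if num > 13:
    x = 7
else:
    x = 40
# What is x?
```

Trace:
`num = 2` → num = 2
`if num > 13: ...` → num > 13 is False, take else branch → x = 40
So x = 40

Answer: 40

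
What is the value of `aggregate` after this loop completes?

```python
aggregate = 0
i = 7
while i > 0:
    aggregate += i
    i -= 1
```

Sum 7 down to 1
`aggregate` takes the values: 0 → 7 → 13 → 18 → 22 → 25 → 27 → 28

Answer: 28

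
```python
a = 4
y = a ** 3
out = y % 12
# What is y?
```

Trace:
`a = 4` → a = 4
`y = a ** 3` → y = 64
`out = y % 12` → out = 4
So y = 64

Answer: 64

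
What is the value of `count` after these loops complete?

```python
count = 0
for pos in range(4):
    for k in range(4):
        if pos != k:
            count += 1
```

4² - 4 (exclude diagonal)
`count` takes the values: 0 → 1 → 2 → 3 → 4 → 5 → 6 → 7 → 8 → 9 → 10 → 11 → 12

Answer: 12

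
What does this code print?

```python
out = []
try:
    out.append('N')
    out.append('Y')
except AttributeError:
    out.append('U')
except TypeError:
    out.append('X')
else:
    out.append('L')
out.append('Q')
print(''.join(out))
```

Execution trace: 'N' (try body) → 'Y' (try body, no exception) → 'L' (else) → 'Q' (after the try/except). Output: NYLQ

Answer: NYLQ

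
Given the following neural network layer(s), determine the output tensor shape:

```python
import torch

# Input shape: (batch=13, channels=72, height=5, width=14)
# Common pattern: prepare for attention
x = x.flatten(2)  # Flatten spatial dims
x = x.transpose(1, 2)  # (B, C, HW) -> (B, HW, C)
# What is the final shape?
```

Input: (13, 72, 5, 14) -> after flatten(2): (13, 72, 70) -> Output: (13, 70, 72)

Answer: (13, 70, 72)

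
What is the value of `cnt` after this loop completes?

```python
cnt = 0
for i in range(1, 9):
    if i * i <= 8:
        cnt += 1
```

Count numbers where i² ≤ 8
`cnt` takes the values: 0 → 1 → 2

Answer: 2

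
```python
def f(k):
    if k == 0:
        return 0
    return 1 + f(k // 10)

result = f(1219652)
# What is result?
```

Count of digits of 1219652: 7

Answer: 7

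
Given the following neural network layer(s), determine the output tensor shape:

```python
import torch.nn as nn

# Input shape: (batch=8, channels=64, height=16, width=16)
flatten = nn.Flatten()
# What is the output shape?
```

Input: (8, 64, 16, 16) -> Output: (8, 16384)

Answer: (8, 16384)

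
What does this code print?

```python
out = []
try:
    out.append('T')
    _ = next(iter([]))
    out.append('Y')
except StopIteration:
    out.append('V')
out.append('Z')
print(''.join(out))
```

Execution trace: 'T' (try body) → 'V' (except StopIteration) → 'Z' (after the try/except). Output: TVZ

Answer: TVZ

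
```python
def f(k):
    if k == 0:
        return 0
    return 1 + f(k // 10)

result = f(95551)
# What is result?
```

Count of digits of 95551: 5

Answer: 5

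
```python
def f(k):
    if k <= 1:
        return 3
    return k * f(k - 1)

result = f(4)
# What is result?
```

f(4) = 4 * 3 * 2 * 3 = 72

Answer: 72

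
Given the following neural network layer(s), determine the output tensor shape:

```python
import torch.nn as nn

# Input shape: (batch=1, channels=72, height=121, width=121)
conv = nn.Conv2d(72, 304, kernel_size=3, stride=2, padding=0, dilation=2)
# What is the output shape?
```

Input: (1, 72, 121, 121) -> Output: (1, 304, 59, 59)

Answer: (1, 304, 59, 59)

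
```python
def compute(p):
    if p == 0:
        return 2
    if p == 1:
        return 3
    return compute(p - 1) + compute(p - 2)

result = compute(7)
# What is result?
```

Build up from base cases: compute(0)=2, compute(1)=3, compute(2)=5, compute(3)=8, compute(4)=13, compute(5)=21, compute(6)=34, ..., compute(7)=55

Answer: 55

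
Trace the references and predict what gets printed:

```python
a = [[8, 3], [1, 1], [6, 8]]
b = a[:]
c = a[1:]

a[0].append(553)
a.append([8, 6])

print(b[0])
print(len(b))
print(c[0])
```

Key concept: slice with nested mutation.
Step by step:
`a = [[8, 3], [1, 1], [6, 8]]` → a = [[8, 3], [1, 1], [6, 8]]
`b = a[:]` → b = [[8, 3], [1, 1], [6, 8]]
`c = a[1:]` → c = [[1, 1], [6, 8]]
`a[0].append(553)` → a = [[8, 3, 553], [1, 1], [6, 8]]; b = [[8, 3, 553], [1, 1], [6, 8]]
`a.append([8, 6])` → a = [[8, 3, 553], [1, 1], [6, 8], [8, 6]]
`print(b[0])` → prints [8, 3, 553]
`print(len(b))` → prints 3
`print(c[0])` → prints [1, 1]

Answer:
[8, 3, 553]
3
[1, 1]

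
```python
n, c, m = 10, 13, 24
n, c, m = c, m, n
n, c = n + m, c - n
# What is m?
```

Trace:
`n, c, m = 10, 13, 24` → n = 10; c = 13; m = 24
`n, c, m = c, m, n` → n = 13; c = 24; m = 10
`n, c = n + m, c - n` → n = 23; c = 11
So m = 10

Answer: 10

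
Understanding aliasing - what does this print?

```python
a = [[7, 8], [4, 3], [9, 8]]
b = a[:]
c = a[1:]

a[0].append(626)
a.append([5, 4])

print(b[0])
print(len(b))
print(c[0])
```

Key concept: slice with nested mutation.
Step by step:
`a = [[7, 8], [4, 3], [9, 8]]` → a = [[7, 8], [4, 3], [9, 8]]
`b = a[:]` → b = [[7, 8], [4, 3], [9, 8]]
`c = a[1:]` → c = [[4, 3], [9, 8]]
`a[0].append(626)` → a = [[7, 8, 626], [4, 3], [9, 8]]; b = [[7, 8, 626], [4, 3], [9, 8]]
`a.append([5, 4])` → a = [[7, 8, 626], [4, 3], [9, 8], [5, 4]]
`print(b[0])` → prints [7, 8, 626]
`print(len(b))` → prints 3
`print(c[0])` → prints [4, 3]

Answer:
[7, 8, 626]
3
[4, 3]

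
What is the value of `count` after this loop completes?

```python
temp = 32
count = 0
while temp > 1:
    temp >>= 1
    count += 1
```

Count right shifts until 1
`count` takes the values: 0 → 1 → 2 → 3 → 4 → 5

Answer: 5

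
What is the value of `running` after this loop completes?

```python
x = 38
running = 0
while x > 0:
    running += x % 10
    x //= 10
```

Sum digits of 38
`running` takes the values: 0 → 8 → 11

Answer: 11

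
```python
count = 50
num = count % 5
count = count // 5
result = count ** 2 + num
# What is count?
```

Trace:
`count = 50` → count = 50
`num = count % 5` → num = 0
`count = count // 5` → count = 10
`result = count ** 2 + num` → result = 100
So count = 10

Answer: 10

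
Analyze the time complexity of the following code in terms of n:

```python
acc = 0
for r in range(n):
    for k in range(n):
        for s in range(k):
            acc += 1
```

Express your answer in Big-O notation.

Each loop level contributes: n × n × n. Multiplying the contributions gives O(n^3).

Answer: O(n^3)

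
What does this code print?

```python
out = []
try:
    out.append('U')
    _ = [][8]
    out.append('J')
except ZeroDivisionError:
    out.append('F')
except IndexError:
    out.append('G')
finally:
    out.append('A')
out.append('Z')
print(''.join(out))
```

Execution trace: 'U' (try body) → 'G' (except IndexError) → 'A' (finally) → 'Z' (after the try/except). Output: UGAZ

Answer: UGAZ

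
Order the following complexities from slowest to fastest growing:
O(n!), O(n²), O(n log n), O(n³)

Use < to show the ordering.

Ordered by growth rate: O(n log n) < O(n²) < O(n³) < O(n!)

Answer: O(n log n) < O(n²) < O(n³) < O(n!)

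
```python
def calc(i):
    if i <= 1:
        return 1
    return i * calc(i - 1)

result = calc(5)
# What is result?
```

calc(5) = 5 * 4 * 3 * 2 * 1 = 120

Answer: 120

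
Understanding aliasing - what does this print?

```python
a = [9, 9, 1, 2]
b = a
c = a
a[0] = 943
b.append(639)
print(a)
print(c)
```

Key concept: multiple aliases.
Step by step:
`a = [9, 9, 1, 2]` → a = [9, 9, 1, 2]
`b = a` → b = [9, 9, 1, 2] (same object as a)
`c = a` → c = [9, 9, 1, 2] (same object as a, b)
`a[0] = 943` → a = [943, 9, 1, 2] (same object as b, c); b = [943, 9, 1, 2] (same object as a, c); c = [943, 9, 1, 2] (same object as a, b)
`b.append(639)` → a = [943, 9, 1, 2, 639] (same object as b, c); b = [943, 9, 1, 2, 639] (same object as a, c); c = [943, 9, 1, 2, 639] (same object as a, b)
`print(a)` → prints [943, 9, 1, 2, 639]
`print(c)` → prints [943, 9, 1, 2, 639]

Answer:
[943, 9, 1, 2, 639]
[943, 9, 1, 2, 639]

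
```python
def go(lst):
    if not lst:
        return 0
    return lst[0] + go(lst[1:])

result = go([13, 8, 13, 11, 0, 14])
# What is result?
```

13 + 8 + 13 + 11 + 0 + 14 + 0 = 59

Answer: 59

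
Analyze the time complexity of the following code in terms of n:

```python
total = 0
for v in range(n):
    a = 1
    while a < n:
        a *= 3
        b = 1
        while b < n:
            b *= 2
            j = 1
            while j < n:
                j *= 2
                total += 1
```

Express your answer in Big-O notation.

Each loop level contributes: n × log n × log n × log n. Multiplying the contributions gives O(n log^3 n).

Answer: O(n log^3 n)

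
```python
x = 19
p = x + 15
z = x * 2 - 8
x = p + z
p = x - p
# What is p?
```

Trace:
`x = 19` → x = 19
`p = x + 15` → p = 34
`z = x * 2 - 8` → z = 30
`x = p + z` → x = 64
`p = x - p` → p = 30
So p = 30

Answer: 30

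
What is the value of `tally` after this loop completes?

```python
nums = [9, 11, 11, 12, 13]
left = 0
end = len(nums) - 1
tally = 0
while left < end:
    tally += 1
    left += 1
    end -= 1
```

Iterations until pointers meet (list length 5)
`tally` takes the values: 0 → 1 → 2

Answer: 2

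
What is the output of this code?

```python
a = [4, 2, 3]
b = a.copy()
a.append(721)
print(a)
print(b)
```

Key concept: list.copy() creates independent copy.
Step by step:
`a = [4, 2, 3]` → a = [4, 2, 3]
`b = a.copy()` → b = [4, 2, 3]
`a.append(721)` → a = [4, 2, 3, 721]
`print(a)` → prints [4, 2, 3, 721]
`print(b)` → prints [4, 2, 3]

Answer:
[4, 2, 3, 721]
[4, 2, 3]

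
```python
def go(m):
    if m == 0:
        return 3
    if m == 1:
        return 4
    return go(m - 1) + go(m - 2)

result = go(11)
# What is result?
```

Build up from base cases: go(0)=3, go(1)=4, go(2)=7, go(3)=11, go(4)=18, go(5)=29, go(6)=47, ..., go(11)=521

Answer: 521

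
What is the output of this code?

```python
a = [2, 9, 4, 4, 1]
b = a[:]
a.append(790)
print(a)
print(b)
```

Key concept: slice [:] creates copy.
Step by step:
`a = [2, 9, 4, 4, 1]` → a = [2, 9, 4, 4, 1]
`b = a[:]` → b = [2, 9, 4, 4, 1]
`a.append(790)` → a = [2, 9, 4, 4, 1, 790]
`print(a)` → prints [2, 9, 4, 4, 1, 790]
`print(b)` → prints [2, 9, 4, 4, 1]

Answer:
[2, 9, 4, 4, 1, 790]
[2, 9, 4, 4, 1]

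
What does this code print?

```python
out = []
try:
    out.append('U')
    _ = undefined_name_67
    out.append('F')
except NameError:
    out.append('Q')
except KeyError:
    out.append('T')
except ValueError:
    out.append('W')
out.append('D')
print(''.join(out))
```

Execution trace: 'U' (try body) → 'Q' (except NameError) → 'D' (after the try/except). Output: UQD

Answer: UQD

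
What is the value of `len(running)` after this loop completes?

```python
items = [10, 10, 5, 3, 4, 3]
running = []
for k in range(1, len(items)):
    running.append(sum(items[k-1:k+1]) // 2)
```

Number of 2-element averages
`running` takes the values: [] → [10] → [10, 7] → [10, 7, 4] → [10, 7, 4, 3] → [10, 7, 4, 3, 3]
So `len(running)` = 5

Answer: 5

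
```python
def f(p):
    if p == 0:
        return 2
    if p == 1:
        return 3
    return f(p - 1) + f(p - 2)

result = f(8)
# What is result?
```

Build up from base cases: f(0)=2, f(1)=3, f(2)=5, f(3)=8, f(4)=13, f(5)=21, f(6)=34, ..., f(8)=89

Answer: 89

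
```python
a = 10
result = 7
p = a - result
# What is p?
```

Trace:
`a = 10` → a = 10
`result = 7` → result = 7
`p = a - result` → p = 3
So p = 3

Answer: 3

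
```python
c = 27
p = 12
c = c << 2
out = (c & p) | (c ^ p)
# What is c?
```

Trace:
`c = 27` → c = 27
`p = 12` → p = 12
`c = c << 2` → c = 108
`out = (c & p) | (c ^ p)` → out = 108
So c = 108

Answer: 108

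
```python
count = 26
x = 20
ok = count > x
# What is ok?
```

Trace:
`count = 26` → count = 26
`x = 20` → x = 20
`ok = count > x` → ok = True
So ok = True

Answer: True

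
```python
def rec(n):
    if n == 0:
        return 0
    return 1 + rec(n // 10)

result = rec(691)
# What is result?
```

Count of digits of 691: 3

Answer: 3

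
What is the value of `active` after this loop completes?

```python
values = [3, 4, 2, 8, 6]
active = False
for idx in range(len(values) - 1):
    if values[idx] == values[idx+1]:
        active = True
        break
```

Check consecutive duplicates in [3, 4, 2, 8, 6]
`active` takes the values: False

Answer: False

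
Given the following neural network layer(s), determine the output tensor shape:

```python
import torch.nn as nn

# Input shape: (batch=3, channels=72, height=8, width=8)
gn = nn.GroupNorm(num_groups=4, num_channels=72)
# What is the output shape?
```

Input: (3, 72, 8, 8) -> Output: (3, 72, 8, 8)

Answer: (3, 72, 8, 8)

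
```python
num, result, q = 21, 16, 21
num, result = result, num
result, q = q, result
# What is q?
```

Trace:
`num, result, q = 21, 16, 21` → num = 21; result = 16; q = 21
`num, result = result, num` → num = 16; result = 21
`result, q = q, result` → result = 21; q = 21
So q = 21

Answer: 21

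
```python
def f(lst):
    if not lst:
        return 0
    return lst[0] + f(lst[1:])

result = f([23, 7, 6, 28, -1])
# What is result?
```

23 + 7 + 6 + 28 + (-1) + 0 = 63

Answer: 63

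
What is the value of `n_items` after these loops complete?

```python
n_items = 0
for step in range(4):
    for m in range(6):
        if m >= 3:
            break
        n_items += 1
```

Inner breaks at 3, outer runs 4 times
`n_items` takes the values: 0 → 1 → 2 → 3 → 4 → 5 → 6 → 7 → 8 → 9 → 10 → 11 → 12

Answer: 12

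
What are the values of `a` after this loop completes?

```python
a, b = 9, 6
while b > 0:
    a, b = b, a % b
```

GCD of 9 and 6
`a` takes the values: 9 → 6 → 3

Answer: 3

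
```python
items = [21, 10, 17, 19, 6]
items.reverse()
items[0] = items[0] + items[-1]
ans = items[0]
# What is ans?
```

Trace:
`items = [21, 10, 17, 19, 6]` → items = [21, 10, 17, 19, 6]
`items.reverse()` → items = [6, 19, 17, 10, 21]
`items[0] = items[0] + items[-1]` → items = [27, 19, 17, 10, 21]
`ans = items[0]` → ans = 27
So ans = 27

Answer: 27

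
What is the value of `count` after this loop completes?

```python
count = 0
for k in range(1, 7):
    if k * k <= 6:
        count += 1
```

Count numbers where k² ≤ 6
`count` takes the values: 0 → 1 → 2

Answer: 2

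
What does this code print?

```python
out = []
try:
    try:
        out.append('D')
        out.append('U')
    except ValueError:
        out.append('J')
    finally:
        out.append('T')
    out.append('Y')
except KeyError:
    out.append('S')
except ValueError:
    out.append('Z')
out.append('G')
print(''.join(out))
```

Execution trace: 'D' (inner try body) → 'U' (inner try body, no exception) → 'T' (inner finally) → 'Y' (try body, no exception) → 'G' (after the try/except). Output: DUTYG

Answer: DUTYG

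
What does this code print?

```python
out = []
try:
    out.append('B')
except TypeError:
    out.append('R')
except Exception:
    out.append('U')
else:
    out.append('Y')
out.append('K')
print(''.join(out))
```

Execution trace: 'B' (try body, no exception) → 'Y' (else) → 'K' (after the try/except). Output: BYK

Answer: BYK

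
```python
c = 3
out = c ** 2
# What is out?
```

Trace:
`c = 3` → c = 3
`out = c ** 2` → out = 9
So out = 9

Answer: 9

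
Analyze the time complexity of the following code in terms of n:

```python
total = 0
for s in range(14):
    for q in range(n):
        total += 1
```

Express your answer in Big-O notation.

Each loop level contributes: 1 × n. Multiplying the contributions gives O(n).

Answer: O(n)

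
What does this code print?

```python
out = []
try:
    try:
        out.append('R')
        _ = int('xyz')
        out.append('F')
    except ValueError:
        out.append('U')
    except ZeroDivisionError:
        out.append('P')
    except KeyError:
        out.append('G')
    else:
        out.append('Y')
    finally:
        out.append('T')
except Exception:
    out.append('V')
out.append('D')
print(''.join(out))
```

Execution trace: 'R' (inner try body) → 'U' (inner except ValueError) → 'T' (inner finally) → 'D' (after the try/except). Output: RUTD

Answer: RUTD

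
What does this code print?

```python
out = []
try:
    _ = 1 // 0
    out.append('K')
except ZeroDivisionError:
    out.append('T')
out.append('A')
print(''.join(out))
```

Execution trace: 'T' (except ZeroDivisionError) → 'A' (after the try/except). Output: TA

Answer: TA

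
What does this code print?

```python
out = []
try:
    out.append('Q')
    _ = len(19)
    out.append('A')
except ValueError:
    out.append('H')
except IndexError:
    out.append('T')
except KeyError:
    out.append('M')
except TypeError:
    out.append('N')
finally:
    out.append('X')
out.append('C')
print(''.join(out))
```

Execution trace: 'Q' (try body) → 'N' (except TypeError) → 'X' (finally) → 'C' (after the try/except). Output: QNXC

Answer: QNXC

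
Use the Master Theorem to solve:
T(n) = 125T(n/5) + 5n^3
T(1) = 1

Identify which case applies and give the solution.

a=125, b=5, f(n)=5n^3. log_5(125) = 3. Since c=3 = 3, Case 2 applies: T(n) = Θ(n^log_b(a) · log n) = O(n^3 log n).

Answer: O(n^3 log n) - Case 2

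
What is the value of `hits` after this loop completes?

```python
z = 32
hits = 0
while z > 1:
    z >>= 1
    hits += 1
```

Count right shifts until 1
`hits` takes the values: 0 → 1 → 2 → 3 → 4 → 5

Answer: 5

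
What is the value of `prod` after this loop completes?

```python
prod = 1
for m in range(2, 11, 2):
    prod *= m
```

Product of even numbers 2 to 10
`prod` takes the values: 1 → 2 → 8 → 48 → 384 → 3840

Answer: 3840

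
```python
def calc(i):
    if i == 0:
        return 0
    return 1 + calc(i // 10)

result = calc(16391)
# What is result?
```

Count of digits of 16391: 5

Answer: 5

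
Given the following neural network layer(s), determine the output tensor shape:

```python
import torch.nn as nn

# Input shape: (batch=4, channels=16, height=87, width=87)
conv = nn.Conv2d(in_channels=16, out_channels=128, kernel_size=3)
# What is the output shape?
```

Input: (4, 16, 87, 87) -> Output: (4, 128, 85, 85)

Answer: (4, 128, 85, 85)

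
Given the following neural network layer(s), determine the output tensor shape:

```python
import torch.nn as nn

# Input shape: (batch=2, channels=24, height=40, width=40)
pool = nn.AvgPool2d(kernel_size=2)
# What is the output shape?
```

Input: (2, 24, 40, 40) -> Output: (2, 24, 20, 20)

Answer: (2, 24, 20, 20)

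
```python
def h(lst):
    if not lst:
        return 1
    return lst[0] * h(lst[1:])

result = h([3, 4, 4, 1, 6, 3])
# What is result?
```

Product over [3, 4, 4, 1, 6, 3] = 3 * 4 * 4 * 1 * 6 * 3 = 864

Answer: 864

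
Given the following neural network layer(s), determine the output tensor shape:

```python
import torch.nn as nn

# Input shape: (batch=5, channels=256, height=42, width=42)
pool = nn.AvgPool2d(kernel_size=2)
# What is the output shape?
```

Input: (5, 256, 42, 42) -> Output: (5, 256, 21, 21)

Answer: (5, 256, 21, 21)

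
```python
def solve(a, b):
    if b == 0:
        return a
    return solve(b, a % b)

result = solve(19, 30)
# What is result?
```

solve(19, 30) -> solve(30, 19) -> solve(19, 11) -> solve(11, 8) -> solve(8, 3) -> solve(3, 2) -> solve(2, 1) -> solve(1, 0) -> 1

Answer: 1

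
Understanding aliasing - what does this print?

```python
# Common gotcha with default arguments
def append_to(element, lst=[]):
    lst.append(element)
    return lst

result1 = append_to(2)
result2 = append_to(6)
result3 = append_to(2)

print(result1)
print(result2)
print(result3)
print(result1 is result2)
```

Key concept: mutable default argument gotcha.
Step by step:
`result1 = append_to(2)` → result1 = [2]
`result2 = append_to(6)` → result1 = [2, 6] (same object as result2); result2 = [2, 6] (same object as result1)
`result3 = append_to(2)` → result1 = [2, 6, 2] (same object as result2, result3); result2 = [2, 6, 2] (same object as result1, result3); result3 = [2, 6, 2] (same object as result1, result2)
`print(result1)` → prints [2, 6, 2]
`print(result2)` → prints [2, 6, 2]
`print(result3)` → prints [2, 6, 2]
`print(result1 is result2)` → prints True

Answer:
[2, 6, 2]
[2, 6, 2]
[2, 6, 2]
True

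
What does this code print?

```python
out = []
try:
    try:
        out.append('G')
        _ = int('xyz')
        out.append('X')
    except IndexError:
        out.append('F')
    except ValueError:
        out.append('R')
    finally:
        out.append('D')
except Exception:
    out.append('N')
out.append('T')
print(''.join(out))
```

Execution trace: 'G' (inner try body) → 'R' (inner except ValueError) → 'D' (inner finally) → 'T' (after the try/except). Output: GRDT

Answer: GRDT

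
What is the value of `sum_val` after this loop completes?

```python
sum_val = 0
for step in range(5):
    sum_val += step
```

Sum of 0 to 4 = 10
`sum_val` takes the values: 0 → 1 → 3 → 6 → 10

Answer: 10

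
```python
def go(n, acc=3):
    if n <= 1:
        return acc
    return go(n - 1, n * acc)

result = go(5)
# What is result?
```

Accumulator trace (n, acc): (5, 3) -> (4, 15) -> (3, 60) -> (2, 180) -> (1, 360) -> return 360

Answer: 360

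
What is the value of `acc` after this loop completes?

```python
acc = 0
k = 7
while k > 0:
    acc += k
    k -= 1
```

Sum 7 down to 1
`acc` takes the values: 0 → 7 → 13 → 18 → 22 → 25 → 27 → 28

Answer: 28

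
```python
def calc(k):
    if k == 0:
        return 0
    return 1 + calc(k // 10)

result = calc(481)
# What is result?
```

Count of digits of 481: 3

Answer: 3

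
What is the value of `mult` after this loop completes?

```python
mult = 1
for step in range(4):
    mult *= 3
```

3^4 = 81
`mult` takes the values: 1 → 3 → 9 → 27 → 81

Answer: 81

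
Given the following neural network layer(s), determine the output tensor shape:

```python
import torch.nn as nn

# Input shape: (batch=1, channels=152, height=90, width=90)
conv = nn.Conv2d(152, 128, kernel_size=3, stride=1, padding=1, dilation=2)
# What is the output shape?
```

Input: (1, 152, 90, 90) -> Output: (1, 128, 88, 88)

Answer: (1, 128, 88, 88)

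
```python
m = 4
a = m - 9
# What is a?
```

Trace:
`m = 4` → m = 4
`a = m - 9` → a = -5
So a = -5

Answer: -5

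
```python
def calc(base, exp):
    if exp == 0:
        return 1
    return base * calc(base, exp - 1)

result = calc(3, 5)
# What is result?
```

calc(3, 5) = 3 * 3 * 3 * 3 * 3 = 243

Answer: 243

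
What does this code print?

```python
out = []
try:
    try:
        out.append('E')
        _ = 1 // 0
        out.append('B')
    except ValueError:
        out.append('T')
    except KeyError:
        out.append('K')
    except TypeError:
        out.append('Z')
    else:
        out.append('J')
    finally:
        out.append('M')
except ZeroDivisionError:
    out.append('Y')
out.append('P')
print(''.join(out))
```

Execution trace: 'E' (try body) → 'M' (finally) → 'Y' (outer except ZeroDivisionError) → 'P' (after the try/except). Output: EMYP

Answer: EMYP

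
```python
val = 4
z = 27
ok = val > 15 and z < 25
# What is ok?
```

Trace:
`val = 4` → val = 4
`z = 27` → z = 27
`ok = val > 15 and z < 25` → ok = False
So ok = False

Answer: False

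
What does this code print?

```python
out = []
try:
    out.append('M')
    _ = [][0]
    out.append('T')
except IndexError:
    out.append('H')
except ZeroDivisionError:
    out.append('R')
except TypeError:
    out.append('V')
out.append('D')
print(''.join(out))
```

Execution trace: 'M' (try body) → 'H' (except IndexError) → 'D' (after the try/except). Output: MHD

Answer: MHD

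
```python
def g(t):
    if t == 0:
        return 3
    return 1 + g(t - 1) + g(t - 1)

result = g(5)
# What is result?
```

g(t) = 1 + 2·g(t-1), g(0)=3. Closed form: (3+1)·2^5 - 1 = 127.

Answer: 127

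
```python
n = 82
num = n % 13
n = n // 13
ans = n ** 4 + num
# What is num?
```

Trace:
`n = 82` → n = 82
`num = n % 13` → num = 4
`n = n // 13` → n = 6
`ans = n ** 4 + num` → ans = 1300
So num = 4

Answer: 4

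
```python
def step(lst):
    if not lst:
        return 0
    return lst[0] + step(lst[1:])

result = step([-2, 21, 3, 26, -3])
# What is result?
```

(-2) + 21 + 3 + 26 + (-3) + 0 = 45

Answer: 45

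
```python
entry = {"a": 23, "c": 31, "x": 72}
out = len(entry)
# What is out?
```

Trace:
`entry = {"a": 23, "c": 31, "x": 72}` → entry = {'a': 23, 'c': 31, 'x': 72}
`out = len(entry)` → out = 3
So out = 3

Answer: 3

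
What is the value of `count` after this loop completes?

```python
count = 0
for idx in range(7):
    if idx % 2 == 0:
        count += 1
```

Count numbers divisible by 2 in range(7)
`count` takes the values: 0 → 1 → 2 → 3 → 4

Answer: 4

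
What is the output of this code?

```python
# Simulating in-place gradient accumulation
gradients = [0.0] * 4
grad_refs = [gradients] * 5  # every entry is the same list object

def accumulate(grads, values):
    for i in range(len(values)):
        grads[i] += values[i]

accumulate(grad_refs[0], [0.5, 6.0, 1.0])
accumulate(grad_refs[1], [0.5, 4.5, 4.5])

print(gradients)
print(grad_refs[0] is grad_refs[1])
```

Key concept: gradient accumulation aliasing.
Step by step:
`gradients = [0.0] * 4` → gradients = [0.0, 0.0, 0.0, 0.0]
`grad_refs = [gradients] * 5` → grad_refs = [[0.0, 0.0, 0.0, 0.0], [0.0, 0.0, 0.0, 0.0], [0.0, 0.0, 0.0, 0.0], [0.0, 0.0, 0.0, 0.0], [0.0, 0.0, 0.0, 0.0]]
`accumulate(grad_refs[0], [0.5, 6.0, 1.0])` → gradients = [0.5, 6.0, 1.0, 0.0]; grad_refs = [[0.5, 6.0, 1.0, 0.0], [0.5, 6.0, 1.0, 0.0], [0.5, 6.0, 1.0, 0.0], [0.5, 6.0, 1.0, 0.0], [0.5, 6.0, 1.0, 0.0]]
`accumulate(grad_refs[1], [0.5, 4.5, 4.5])` → gradients = [1.0, 10.5, 5.5, 0.0]; grad_refs = [[1.0, 10.5, 5.5, 0.0], [1.0, 10.5, 5.5, 0.0], [1.0, 10.5, 5.5, 0.0], [1.0, 10.5, 5.5, 0.0], [1.0, 10.5, 5.5, 0.0]]
`print(gradients)` → prints [1.0, 10.5, 5.5, 0.0]
`print(grad_refs[0] is grad_refs[1])` → prints True

Answer:
[1.0, 10.5, 5.5, 0.0]
True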